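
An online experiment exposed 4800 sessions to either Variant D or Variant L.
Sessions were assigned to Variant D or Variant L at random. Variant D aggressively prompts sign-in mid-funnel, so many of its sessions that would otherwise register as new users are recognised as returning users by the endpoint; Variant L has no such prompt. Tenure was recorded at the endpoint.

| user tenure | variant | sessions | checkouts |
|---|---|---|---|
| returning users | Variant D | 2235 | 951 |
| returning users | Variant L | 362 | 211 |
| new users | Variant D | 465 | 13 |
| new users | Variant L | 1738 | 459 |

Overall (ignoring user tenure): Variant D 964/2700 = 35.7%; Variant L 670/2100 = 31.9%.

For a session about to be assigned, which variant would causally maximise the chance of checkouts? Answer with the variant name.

Variant D

The stratified and pooled comparisons disagree (Variant L wins within each user tenure; Variant D wins overall), so the answer turns on the causal role of user tenure.
User tenure is downstream of the variant. One should not condition on a consequence of treatment, so the overall rates are the right comparison.
Pooled: Variant D 35.7% vs Variant L 31.9%; Variant D is higher overall.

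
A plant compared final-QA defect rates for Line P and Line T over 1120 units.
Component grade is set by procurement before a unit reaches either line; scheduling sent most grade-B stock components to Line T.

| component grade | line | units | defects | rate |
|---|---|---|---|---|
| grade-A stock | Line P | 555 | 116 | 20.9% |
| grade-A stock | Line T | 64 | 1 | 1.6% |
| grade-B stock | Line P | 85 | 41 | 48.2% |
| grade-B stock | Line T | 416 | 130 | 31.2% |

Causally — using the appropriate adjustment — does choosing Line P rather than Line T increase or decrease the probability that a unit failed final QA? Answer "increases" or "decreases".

increases

The stratified and pooled comparisons disagree (Line T wins within each component grade; Line P wins overall), so the answer turns on the causal role of component grade.
Nothing the line does changes component grade; the imbalance is an allocation artefact. With component grade also predicting the outcome, the pooled figure is confounded, and the within-stratum comparison is the causal one.
Within each level — grade-A stock: 20.9% vs 1.6%; grade-B stock: 48.2% vs 31.2% — Line T is lower every time.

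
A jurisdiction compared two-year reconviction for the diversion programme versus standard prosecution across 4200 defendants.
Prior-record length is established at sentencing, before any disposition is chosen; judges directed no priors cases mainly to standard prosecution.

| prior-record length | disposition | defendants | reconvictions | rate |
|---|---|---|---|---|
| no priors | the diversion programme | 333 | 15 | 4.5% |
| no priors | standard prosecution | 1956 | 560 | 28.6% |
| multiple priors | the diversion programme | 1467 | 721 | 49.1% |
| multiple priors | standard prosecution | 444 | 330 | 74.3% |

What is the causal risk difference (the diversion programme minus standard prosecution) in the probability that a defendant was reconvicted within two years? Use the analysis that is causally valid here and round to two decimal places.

-0.25

The imbalance in prior-record length arose from how defendants were allocated, not from anything the disposition did; and prior-record length independently affects the outcome. The pooled gap is confounded — condition on prior-record length.
Adjusting over the population distribution of prior-record length: 0.545·(0.045−0.286) + 0.455·(0.491−0.743) = -0.246.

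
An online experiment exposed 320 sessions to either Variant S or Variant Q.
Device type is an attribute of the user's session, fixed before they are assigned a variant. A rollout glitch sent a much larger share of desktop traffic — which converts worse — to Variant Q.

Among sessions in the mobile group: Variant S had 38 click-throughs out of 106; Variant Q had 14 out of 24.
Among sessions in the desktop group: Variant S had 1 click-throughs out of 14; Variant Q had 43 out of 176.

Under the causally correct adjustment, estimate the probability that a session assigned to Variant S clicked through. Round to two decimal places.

Within every device type level Variant Q has the higher rate, yet pooled Variant S does — Simpson's reversal.
Since device type is a pre-existing factor (not a product of the variant) and it affects the outcome on its own, it is a confounder. The stratified rates, not the pooled rate, identify the causal effect.
Standardising Variant S to the population device type mix: 0.406·38/106 + 0.594·1/14 = 0.188.

0.19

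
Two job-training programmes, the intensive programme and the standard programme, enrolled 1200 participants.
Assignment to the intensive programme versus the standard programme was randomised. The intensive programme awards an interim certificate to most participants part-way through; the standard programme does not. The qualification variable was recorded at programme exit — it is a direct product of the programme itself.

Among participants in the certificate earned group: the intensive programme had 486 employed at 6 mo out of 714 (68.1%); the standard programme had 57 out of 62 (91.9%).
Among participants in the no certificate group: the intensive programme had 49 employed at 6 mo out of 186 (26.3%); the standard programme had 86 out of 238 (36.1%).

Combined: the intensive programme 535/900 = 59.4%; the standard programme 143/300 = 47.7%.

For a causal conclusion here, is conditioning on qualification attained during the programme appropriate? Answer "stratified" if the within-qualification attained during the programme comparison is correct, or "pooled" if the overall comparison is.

pooled

Within every qualification attained during the programme level the standard programme has the higher rate, yet pooled the intensive programme does — Simpson's reversal.
Stratifying would compare programmes among participants the programmes themselves sorted into qualification attained during the programme groups — a form of selection on an intermediate. The unconditioned pooled rates give the total causal effect.
Pooled: the intensive programme 59.4% vs the standard programme 47.7%; the intensive programme is higher overall.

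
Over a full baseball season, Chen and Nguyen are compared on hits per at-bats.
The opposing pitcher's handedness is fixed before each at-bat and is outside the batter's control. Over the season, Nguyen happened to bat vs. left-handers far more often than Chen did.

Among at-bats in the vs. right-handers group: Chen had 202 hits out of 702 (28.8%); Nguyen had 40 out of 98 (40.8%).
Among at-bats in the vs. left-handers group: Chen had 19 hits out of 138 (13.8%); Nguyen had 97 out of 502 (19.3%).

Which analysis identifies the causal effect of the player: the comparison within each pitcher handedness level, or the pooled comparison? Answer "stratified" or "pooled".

stratified

The stratified and pooled comparisons disagree (Nguyen wins within each pitcher handedness; Chen wins overall), so the answer turns on the causal role of pitcher handedness.
Nothing the player does changes pitcher handedness; the imbalance is an allocation artefact. With pitcher handedness also predicting the outcome, the pooled figure is confounded, and the within-stratum comparison is the causal one.
Within each level — vs. right-handers: 28.8% vs 40.8%; vs. left-handers: 13.8% vs 19.3% — Nguyen is higher every time.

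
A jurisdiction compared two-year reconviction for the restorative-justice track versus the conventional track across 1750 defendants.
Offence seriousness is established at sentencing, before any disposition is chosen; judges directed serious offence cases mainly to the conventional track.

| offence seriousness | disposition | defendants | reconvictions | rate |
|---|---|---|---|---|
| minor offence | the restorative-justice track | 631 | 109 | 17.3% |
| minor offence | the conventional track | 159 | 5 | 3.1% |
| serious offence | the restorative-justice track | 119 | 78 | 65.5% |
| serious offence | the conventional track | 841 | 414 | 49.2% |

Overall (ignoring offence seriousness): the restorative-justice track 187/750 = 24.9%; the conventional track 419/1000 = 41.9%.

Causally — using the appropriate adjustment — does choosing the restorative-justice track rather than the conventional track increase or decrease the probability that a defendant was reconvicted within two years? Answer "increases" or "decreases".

The imbalance in offence seriousness arose from how defendants were allocated, not from anything the disposition did; and offence seriousness independently affects the outcome. The pooled gap is confounded — condition on offence seriousness.
Within each level — minor offence: 17.3% vs 3.1%; serious offence: 65.5% vs 49.2% — the conventional track is lower every time.

increases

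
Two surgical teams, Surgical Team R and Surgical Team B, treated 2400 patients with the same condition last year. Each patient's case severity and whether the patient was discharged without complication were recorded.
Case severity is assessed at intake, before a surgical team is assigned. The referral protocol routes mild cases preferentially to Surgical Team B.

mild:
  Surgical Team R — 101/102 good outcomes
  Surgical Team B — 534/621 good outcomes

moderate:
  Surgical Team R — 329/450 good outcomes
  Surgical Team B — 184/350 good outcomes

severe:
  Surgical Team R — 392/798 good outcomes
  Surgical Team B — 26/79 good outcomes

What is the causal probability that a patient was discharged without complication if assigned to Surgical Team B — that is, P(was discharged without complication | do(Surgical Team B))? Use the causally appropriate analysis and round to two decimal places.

The case severity-specific comparison favours Surgical Team R throughout, but the pooled figures favour Surgical Team B. The question is whether to condition on case severity.
Since case severity is a pre-existing factor (not a product of the surgical team) and it affects the outcome on its own, it is a confounder. The stratified rates, not the pooled rate, identify the causal effect.
Standardising Surgical Team B to the population case severity mix: 0.301·534/621 + 0.333·184/350 + 0.365·26/79 = 0.555.

0.55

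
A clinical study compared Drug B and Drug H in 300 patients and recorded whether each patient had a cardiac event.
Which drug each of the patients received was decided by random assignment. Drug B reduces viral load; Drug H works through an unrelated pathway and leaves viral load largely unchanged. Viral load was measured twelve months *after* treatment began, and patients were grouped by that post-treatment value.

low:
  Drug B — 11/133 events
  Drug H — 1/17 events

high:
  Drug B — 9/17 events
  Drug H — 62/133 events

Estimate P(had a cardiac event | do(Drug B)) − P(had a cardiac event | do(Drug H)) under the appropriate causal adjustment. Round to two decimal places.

-0.29

The stratified and pooled comparisons disagree (Drug H wins within each viral load; Drug B wins overall), so the answer turns on the causal role of viral load.
Viral load is recorded after the drug and is itself shifted by it — it sits on the causal path from drug to outcome. Conditioning on a mediator would strip out part of the effect we want; the pooled comparison gives the total causal effect.
The causal difference is the pooled difference: 0.133 − 0.420 = -0.287.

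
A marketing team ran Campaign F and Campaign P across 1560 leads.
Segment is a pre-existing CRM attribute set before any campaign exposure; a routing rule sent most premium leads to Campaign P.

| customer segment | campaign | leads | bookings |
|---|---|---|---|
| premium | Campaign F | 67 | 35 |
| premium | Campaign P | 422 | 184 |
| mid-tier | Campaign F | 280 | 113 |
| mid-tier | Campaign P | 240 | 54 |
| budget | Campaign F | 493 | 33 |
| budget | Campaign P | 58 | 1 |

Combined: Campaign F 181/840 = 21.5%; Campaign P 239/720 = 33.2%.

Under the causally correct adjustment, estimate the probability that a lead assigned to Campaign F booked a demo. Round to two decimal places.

The imbalance in customer segment arose from how leads were allocated, not from anything the campaign did; and customer segment independently affects the outcome. The pooled gap is confounded — condition on customer segment.
Standardising Campaign F to the population customer segment mix: 0.313·35/67 + 0.333·113/280 + 0.353·33/493 = 0.322.

0.32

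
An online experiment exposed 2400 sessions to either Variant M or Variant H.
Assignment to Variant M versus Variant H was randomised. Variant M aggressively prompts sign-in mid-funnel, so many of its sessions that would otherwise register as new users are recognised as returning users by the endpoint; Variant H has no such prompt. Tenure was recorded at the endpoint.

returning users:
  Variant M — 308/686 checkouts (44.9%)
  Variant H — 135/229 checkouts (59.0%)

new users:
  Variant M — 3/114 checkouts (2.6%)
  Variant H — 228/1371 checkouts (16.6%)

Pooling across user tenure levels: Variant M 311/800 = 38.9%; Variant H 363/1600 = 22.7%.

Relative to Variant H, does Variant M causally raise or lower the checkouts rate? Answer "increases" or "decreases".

User tenure here is a post-treatment variable shaped by the variant; conditioning on it would introduce bias rather than remove it. The overall comparison is the causal one.
Pooled: Variant M 38.9% vs Variant H 22.7%; Variant M is higher overall.

increases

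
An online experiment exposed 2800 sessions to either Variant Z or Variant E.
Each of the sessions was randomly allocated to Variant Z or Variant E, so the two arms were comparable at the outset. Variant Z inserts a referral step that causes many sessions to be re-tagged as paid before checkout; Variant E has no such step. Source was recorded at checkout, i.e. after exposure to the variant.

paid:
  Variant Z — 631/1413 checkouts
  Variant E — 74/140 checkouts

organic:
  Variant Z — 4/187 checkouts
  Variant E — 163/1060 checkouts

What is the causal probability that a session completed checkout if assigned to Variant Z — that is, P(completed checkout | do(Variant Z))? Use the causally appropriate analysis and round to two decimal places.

Because the variant influences traffic source, traffic source is a post-treatment mediator, not a confounder. Stratifying on it would bias the estimate; the causal effect is the crude pooled difference.
So P(outcome | do(Variant Z)) is just the pooled rate for Variant Z: 635/1600 = 0.397.

0.40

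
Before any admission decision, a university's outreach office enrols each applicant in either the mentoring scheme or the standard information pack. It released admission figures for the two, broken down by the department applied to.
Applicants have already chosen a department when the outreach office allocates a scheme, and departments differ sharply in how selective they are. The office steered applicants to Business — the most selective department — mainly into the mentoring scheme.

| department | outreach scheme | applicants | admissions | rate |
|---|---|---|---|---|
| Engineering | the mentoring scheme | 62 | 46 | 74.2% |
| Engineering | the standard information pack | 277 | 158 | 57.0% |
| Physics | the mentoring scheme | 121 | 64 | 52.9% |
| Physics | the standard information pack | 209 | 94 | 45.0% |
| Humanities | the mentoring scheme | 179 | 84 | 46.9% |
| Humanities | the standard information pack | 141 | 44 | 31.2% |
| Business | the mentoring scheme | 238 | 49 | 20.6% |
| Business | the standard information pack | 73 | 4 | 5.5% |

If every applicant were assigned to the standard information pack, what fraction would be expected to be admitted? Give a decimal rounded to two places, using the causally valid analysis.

the mentoring scheme is higher inside every department stratum but the standard information pack is higher in aggregate. Whether to stratify depends on how department relates to the outreach scheme.
Nothing the outreach scheme does changes department; the imbalance is an allocation artefact. With department also predicting the outcome, the pooled figure is confounded, and the within-stratum comparison is the causal one.
Standardising the standard information pack to the population department mix: 0.261·158/277 + 0.254·94/209 + 0.246·44/141 + 0.239·4/73 = 0.353.

0.35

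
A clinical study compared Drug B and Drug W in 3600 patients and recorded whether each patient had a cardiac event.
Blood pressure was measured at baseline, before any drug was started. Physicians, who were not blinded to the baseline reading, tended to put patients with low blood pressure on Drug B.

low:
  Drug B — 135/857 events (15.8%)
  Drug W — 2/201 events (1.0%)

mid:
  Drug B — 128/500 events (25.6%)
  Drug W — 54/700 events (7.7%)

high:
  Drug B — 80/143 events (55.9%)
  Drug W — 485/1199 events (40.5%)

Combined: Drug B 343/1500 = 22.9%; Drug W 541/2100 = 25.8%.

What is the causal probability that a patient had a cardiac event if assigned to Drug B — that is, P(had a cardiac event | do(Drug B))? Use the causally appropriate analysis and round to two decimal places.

0.34

Nothing the drug does changes blood pressure; the imbalance is an allocation artefact. With blood pressure also predicting the outcome, the pooled figure is confounded, and the within-stratum comparison is the causal one.
Standardising Drug B to the population blood pressure mix: 0.294·135/857 + 0.333·128/500 + 0.373·80/143 = 0.340.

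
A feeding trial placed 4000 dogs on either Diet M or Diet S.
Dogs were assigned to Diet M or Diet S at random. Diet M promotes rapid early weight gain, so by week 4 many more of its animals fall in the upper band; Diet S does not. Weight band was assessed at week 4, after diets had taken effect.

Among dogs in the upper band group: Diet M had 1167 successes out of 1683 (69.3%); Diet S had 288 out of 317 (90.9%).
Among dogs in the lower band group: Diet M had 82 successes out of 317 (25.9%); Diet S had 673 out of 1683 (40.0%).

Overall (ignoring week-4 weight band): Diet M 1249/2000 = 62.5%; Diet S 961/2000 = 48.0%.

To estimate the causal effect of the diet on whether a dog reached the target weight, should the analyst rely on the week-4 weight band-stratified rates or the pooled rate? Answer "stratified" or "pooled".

The distribution of week-4 weight band is itself part of what the diet does — it is an intermediate outcome. Holding it fixed would remove that part of the effect; the total effect is the pooled difference.
Pooled: Diet M 62.5% vs Diet S 48.0%; Diet M is higher overall.

pooled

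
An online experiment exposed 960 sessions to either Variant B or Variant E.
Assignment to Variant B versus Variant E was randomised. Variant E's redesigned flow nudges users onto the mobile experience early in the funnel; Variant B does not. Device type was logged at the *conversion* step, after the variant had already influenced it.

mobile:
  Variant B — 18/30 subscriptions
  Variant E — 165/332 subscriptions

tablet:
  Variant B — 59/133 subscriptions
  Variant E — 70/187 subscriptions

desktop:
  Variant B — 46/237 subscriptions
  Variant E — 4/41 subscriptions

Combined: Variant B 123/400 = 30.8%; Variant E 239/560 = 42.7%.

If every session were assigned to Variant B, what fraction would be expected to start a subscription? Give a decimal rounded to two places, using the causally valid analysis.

0.31

Stratifying would compare variants among sessions the variants themselves sorted into device type groups — a form of selection on an intermediate. The unconditioned pooled rates give the total causal effect.
So P(outcome | do(Variant B)) is just the pooled rate for Variant B: 123/400 = 0.307.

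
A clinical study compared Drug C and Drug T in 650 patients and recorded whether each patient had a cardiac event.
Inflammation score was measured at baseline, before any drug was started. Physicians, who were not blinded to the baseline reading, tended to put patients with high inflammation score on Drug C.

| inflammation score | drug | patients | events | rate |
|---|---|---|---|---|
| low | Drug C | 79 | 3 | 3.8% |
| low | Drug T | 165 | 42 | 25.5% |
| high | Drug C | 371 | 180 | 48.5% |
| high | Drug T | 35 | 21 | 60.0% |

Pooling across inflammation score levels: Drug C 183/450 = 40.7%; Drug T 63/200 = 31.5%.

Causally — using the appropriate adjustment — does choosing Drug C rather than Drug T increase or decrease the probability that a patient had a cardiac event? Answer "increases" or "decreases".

Within every inflammation score level Drug C has the lower rate, yet pooled Drug T does — Simpson's reversal.
Inflammation score differs across drugs for reasons unrelated to any effect of the drug itself, and it separately predicts the outcome — a classic confounder. We must compare within inflammation score levels.
Within each level — low: 3.8% vs 25.5%; high: 48.5% vs 60.0% — Drug C is lower every time.

decreases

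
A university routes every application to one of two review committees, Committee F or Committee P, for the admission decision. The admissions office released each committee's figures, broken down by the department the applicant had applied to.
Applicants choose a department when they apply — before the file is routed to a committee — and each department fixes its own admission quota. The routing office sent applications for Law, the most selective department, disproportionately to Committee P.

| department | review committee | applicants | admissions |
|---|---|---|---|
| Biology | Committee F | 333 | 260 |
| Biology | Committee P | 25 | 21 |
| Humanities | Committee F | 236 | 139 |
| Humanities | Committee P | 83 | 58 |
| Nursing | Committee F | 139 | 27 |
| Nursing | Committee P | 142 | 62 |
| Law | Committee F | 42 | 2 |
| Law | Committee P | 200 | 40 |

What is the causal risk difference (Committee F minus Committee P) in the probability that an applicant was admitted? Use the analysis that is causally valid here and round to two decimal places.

-0.13

The imbalance in department arose from how applicants were allocated, not from anything the review committee did; and department independently affects the outcome. The pooled gap is confounded — condition on department.
Adjusting over the population distribution of department: 0.298·(0.781−0.840) + 0.266·(0.589−0.699) + 0.234·(0.194−0.437) + 0.202·(0.048−0.200) = -0.134.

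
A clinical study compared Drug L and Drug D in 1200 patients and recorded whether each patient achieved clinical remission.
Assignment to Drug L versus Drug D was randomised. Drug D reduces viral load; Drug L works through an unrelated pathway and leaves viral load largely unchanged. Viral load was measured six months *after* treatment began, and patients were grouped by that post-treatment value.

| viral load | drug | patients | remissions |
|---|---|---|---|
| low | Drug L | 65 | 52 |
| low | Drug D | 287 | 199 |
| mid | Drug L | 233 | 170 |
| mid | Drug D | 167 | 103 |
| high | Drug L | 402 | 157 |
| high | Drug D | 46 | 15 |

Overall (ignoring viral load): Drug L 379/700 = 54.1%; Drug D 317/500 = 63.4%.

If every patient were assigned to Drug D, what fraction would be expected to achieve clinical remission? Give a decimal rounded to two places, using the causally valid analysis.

Within every viral load level Drug L has the higher rate, yet pooled Drug D does — Simpson's reversal.
Viral load is recorded after the drug and is itself shifted by it — it sits on the causal path from drug to outcome. Conditioning on a mediator would strip out part of the effect we want; the pooled comparison gives the total causal effect.
So P(outcome | do(Drug D)) is just the pooled rate for Drug D: 317/500 = 0.634.

0.63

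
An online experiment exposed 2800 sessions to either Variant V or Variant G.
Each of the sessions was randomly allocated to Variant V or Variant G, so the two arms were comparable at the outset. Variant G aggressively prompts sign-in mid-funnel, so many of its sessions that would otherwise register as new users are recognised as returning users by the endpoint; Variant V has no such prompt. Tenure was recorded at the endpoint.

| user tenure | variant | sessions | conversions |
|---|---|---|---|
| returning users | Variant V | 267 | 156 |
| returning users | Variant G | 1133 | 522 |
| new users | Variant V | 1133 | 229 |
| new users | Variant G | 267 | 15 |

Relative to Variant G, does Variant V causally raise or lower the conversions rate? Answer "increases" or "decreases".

decreases

The stratified and pooled comparisons disagree (Variant V wins within each user tenure; Variant G wins overall), so the answer turns on the causal role of user tenure.
User tenure is downstream of the variant. One should not condition on a consequence of treatment, so the overall rates are the right comparison.
Pooled: Variant V 27.5% vs Variant G 38.4%; Variant G is higher overall.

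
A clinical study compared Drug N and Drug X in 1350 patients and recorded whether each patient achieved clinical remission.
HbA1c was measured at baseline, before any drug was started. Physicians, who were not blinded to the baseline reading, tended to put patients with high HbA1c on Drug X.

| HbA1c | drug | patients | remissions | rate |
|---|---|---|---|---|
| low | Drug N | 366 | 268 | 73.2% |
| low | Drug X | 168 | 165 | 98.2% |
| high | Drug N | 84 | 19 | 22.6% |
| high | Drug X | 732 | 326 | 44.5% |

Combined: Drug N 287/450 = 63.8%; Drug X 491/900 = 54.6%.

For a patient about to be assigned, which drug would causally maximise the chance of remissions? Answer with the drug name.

Drug X is higher inside every HbA1c stratum but Drug N is higher in aggregate. Whether to stratify depends on how HbA1c relates to the drug.
Here HbA1c is a common cause — it drives both which drug a case falls under and the outcome. The crude comparison mixes populations; the stratum-specific rates are the causally relevant ones.
Within each level — low: 73.2% vs 98.2%; high: 22.6% vs 44.5% — Drug X is higher every time.

Drug X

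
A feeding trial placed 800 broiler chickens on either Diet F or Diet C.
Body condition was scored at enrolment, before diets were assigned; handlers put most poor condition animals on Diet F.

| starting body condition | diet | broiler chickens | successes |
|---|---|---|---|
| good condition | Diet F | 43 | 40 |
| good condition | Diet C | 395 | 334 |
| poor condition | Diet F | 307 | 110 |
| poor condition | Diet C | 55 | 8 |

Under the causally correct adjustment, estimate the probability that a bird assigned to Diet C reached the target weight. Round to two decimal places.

Starting body condition is set before the diet has any effect — it is not caused by the diet — and it independently drives the outcome. That makes it a confounder, so the causal comparison is within starting body condition levels.
Standardising Diet C to the population starting body condition mix: 0.547·334/395 + 0.453·8/55 = 0.529.

0.53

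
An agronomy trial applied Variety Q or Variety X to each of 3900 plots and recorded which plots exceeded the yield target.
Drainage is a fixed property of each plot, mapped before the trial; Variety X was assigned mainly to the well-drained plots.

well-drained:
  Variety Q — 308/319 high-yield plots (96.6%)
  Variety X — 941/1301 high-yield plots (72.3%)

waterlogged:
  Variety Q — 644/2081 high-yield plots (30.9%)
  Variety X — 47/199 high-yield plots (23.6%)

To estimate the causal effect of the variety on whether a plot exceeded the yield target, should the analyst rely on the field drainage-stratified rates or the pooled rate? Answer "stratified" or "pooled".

Field drainage differs across varietys for reasons unrelated to any effect of the variety itself, and it separately predicts the outcome — a classic confounder. We must compare within field drainage levels.
Within each level — well-drained: 96.6% vs 72.3%; waterlogged: 30.9% vs 23.6% — Variety Q is higher every time.

stratified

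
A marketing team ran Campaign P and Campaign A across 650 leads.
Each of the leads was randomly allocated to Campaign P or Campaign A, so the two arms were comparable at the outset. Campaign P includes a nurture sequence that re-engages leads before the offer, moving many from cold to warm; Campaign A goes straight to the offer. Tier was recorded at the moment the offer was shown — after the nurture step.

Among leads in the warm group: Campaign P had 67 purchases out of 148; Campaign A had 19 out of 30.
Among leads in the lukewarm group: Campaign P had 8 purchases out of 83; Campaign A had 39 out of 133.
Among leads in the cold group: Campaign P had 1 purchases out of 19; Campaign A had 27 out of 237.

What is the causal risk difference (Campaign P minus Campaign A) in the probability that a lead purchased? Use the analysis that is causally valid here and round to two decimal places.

+0.09

Engagement tier is recorded after the campaign and is itself shifted by it — it sits on the causal path from campaign to outcome. Conditioning on a mediator would strip out part of the effect we want; the pooled comparison gives the total causal effect.
The causal difference is the pooled difference: 0.304 − 0.212 = +0.091.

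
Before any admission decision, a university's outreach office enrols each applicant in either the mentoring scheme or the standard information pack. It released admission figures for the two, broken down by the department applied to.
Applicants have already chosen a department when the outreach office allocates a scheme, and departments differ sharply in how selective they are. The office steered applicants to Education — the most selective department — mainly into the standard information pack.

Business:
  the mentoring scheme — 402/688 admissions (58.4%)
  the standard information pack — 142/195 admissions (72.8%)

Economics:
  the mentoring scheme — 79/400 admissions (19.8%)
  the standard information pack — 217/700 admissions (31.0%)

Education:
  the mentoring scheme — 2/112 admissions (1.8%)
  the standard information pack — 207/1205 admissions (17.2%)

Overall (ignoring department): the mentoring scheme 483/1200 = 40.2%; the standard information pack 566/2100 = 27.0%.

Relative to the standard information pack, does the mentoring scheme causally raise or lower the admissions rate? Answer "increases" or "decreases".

decreases

the standard information pack is higher inside every department stratum but the mentoring scheme is higher in aggregate. Whether to stratify depends on how department relates to the outreach scheme.
Nothing the outreach scheme does changes department; the imbalance is an allocation artefact. With department also predicting the outcome, the pooled figure is confounded, and the within-stratum comparison is the causal one.
Within each level — Business: 58.4% vs 72.8%; Economics: 19.8% vs 31.0%; Education: 1.8% vs 17.2% — the standard information pack is higher every time.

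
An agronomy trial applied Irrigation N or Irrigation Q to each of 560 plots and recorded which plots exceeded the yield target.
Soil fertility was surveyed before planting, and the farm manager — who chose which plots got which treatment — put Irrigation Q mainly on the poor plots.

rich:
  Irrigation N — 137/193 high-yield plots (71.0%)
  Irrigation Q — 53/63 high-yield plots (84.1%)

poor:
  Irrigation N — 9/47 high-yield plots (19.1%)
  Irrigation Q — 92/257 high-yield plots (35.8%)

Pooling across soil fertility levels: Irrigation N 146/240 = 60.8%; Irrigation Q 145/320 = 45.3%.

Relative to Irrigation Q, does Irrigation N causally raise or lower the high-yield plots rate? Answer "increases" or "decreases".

The stratified and pooled comparisons disagree (Irrigation Q wins within each soil fertility; Irrigation N wins overall), so the answer turns on the causal role of soil fertility.
Nothing the irrigation does changes soil fertility; the imbalance is an allocation artefact. With soil fertility also predicting the outcome, the pooled figure is confounded, and the within-stratum comparison is the causal one.
Within each level — rich: 71.0% vs 84.1%; poor: 19.1% vs 35.8% — Irrigation Q is higher every time.

decreases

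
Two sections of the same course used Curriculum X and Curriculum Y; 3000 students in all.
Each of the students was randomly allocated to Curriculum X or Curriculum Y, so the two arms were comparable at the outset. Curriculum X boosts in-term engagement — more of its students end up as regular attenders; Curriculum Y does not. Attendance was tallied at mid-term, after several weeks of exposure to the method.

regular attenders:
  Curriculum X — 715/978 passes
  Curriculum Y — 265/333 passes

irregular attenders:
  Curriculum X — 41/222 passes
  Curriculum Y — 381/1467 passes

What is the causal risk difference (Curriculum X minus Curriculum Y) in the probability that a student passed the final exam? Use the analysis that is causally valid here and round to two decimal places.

Mid-term attendance here is a post-treatment variable shaped by the teaching method; conditioning on it would introduce bias rather than remove it. The overall comparison is the causal one.
The causal difference is the pooled difference: 0.630 − 0.359 = +0.271.

+0.27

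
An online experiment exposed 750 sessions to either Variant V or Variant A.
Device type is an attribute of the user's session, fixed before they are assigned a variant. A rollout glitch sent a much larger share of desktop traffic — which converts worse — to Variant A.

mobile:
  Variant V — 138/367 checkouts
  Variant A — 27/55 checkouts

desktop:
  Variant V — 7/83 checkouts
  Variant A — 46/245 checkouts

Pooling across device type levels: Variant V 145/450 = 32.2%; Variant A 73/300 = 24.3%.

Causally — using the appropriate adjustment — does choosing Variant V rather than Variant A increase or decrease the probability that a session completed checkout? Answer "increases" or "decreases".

decreases

Nothing the variant does changes device type; the imbalance is an allocation artefact. With device type also predicting the outcome, the pooled figure is confounded, and the within-stratum comparison is the causal one.
Within each level — mobile: 37.6% vs 49.1%; desktop: 8.4% vs 18.8% — Variant A is higher every time.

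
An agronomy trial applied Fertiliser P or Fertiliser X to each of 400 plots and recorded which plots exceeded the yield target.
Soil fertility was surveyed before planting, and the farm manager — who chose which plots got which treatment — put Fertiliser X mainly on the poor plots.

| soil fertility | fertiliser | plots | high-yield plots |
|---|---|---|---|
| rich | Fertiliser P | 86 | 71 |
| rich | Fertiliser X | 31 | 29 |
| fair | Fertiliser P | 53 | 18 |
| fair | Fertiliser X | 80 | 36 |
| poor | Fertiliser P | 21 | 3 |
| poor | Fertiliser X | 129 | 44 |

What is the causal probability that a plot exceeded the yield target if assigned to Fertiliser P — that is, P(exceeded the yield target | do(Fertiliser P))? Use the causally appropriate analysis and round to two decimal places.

0.41

Soil fertility differs across fertilisers for reasons unrelated to any effect of the fertiliser itself, and it separately predicts the outcome — a classic confounder. We must compare within soil fertility levels.
Standardising Fertiliser P to the population soil fertility mix: 0.292·71/86 + 0.333·18/53 + 0.375·3/21 = 0.408.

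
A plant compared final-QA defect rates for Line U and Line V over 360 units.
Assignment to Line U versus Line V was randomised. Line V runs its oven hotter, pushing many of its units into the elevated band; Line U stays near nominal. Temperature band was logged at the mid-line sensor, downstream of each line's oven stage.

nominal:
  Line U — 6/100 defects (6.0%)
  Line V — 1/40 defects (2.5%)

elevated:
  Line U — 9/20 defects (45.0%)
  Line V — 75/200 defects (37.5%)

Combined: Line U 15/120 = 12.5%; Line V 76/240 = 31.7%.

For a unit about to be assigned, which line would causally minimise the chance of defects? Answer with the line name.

Line V is lower inside every in-process temperature band stratum but Line U is lower in aggregate. Whether to stratify depends on how in-process temperature band relates to the line.
In-process temperature band is recorded after the line and is itself shifted by it — it sits on the causal path from line to outcome. Conditioning on a mediator would strip out part of the effect we want; the pooled comparison gives the total causal effect.
Pooled: Line U 12.5% vs Line V 31.7%; Line U is lower overall.

Line U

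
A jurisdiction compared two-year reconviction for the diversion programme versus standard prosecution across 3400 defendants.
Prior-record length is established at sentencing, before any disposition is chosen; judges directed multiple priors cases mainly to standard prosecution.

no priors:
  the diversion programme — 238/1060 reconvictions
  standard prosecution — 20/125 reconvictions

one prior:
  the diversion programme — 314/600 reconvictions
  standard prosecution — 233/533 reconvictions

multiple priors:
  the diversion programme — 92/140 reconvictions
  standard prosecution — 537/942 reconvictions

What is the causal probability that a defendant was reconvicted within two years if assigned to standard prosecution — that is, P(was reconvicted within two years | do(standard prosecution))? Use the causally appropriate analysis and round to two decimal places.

0.38

The stratified and pooled comparisons disagree (standard prosecution wins within each prior-record length; the diversion programme wins overall), so the answer turns on the causal role of prior-record length.
The imbalance in prior-record length arose from how defendants were allocated, not from anything the disposition did; and prior-record length independently affects the outcome. The pooled gap is confounded — condition on prior-record length.
Standardising standard prosecution to the population prior-record length mix: 0.349·20/125 + 0.333·233/533 + 0.318·537/942 = 0.383.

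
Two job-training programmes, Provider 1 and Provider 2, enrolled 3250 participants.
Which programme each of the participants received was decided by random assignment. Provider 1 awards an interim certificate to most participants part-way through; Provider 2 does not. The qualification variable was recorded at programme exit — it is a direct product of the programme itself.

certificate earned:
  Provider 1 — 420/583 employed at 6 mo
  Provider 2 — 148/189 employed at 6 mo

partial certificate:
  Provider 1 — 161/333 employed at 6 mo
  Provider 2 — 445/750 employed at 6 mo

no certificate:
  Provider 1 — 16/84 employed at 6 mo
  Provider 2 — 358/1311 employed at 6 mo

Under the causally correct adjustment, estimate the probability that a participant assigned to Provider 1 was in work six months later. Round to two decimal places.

The stratified and pooled comparisons disagree (Provider 2 wins within each qualification attained during the programme; Provider 1 wins overall), so the answer turns on the causal role of qualification attained during the programme.
Because the programme influences qualification attained during the programme, qualification attained during the programme is a post-treatment mediator, not a confounder. Stratifying on it would bias the estimate; the causal effect is the crude pooled difference.
So P(outcome | do(Provider 1)) is just the pooled rate for Provider 1: 597/1000 = 0.597.

0.60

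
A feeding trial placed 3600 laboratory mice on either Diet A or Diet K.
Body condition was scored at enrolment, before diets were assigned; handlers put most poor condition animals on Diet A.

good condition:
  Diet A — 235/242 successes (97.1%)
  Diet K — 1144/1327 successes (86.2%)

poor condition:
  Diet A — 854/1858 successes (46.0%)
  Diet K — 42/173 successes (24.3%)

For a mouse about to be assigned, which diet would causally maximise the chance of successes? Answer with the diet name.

The starting body condition-specific comparison favours Diet A throughout, but the pooled figures favour Diet K. The question is whether to condition on starting body condition.
Since starting body condition is a pre-existing factor (not a product of the diet) and it affects the outcome on its own, it is a confounder. The stratified rates, not the pooled rate, identify the causal effect.
Within each level — good condition: 97.1% vs 86.2%; poor condition: 46.0% vs 24.3% — Diet A is higher every time.

Diet A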